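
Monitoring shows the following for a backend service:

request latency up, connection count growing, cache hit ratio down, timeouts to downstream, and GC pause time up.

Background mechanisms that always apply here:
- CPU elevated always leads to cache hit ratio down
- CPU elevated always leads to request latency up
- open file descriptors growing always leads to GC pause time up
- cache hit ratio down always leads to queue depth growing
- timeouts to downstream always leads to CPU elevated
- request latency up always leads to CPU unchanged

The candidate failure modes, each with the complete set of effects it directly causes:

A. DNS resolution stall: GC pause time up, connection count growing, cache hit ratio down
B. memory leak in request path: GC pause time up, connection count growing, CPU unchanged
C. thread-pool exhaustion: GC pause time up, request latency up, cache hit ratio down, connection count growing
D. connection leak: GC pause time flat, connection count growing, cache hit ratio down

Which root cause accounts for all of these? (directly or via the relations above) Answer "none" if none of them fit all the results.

none

Testing each hypothesis:
(A) DNS resolution stall — request latency up NO; connection count growing yes; cache hit ratio down yes; timeouts to downstream NO; GC pause time up yes
(B) memory leak in request path — request latency up NO; connection count growing yes; cache hit ratio down NO; timeouts to downstream NO; GC pause time up yes
(C) thread-pool exhaustion — does not account for timeouts to downstream
(D) connection leak — request latency up NO; connection count growing yes; cache hit ratio down yes; timeouts to downstream NO; GC pause time up NO
Every candidate fails on at least one observation.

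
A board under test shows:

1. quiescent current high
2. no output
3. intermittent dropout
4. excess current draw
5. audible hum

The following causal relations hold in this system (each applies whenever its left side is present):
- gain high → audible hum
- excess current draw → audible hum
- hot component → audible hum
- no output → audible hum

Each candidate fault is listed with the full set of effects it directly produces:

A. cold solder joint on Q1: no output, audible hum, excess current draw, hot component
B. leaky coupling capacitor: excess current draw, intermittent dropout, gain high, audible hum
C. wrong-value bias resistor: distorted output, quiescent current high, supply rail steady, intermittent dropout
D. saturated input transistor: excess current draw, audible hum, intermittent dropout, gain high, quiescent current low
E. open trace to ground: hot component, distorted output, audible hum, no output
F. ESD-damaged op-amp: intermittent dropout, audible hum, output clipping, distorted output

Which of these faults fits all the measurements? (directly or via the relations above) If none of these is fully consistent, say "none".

none

Checking each candidate against the observations:
(A) cold solder joint on Q1 — quiescent current high -; no output +; intermittent dropout -; excess current draw +; audible hum +
(B) leaky coupling capacitor — quiescent current high -; no output -; intermittent dropout +; excess current draw +; audible hum +
(C) wrong-value bias resistor — quiescent current high +; no output -; intermittent dropout +; excess current draw -; audible hum -
(D) saturated input transistor — quiescent current high -; no output -; intermittent dropout +; excess current draw +; audible hum +
(E) open trace to ground — does not account for quiescent current high, intermittent dropout, excess current draw
(F) ESD-damaged op-amp — quiescent current high -; no output -; intermittent dropout +; excess current draw -; audible hum +
No candidate is consistent with all observations.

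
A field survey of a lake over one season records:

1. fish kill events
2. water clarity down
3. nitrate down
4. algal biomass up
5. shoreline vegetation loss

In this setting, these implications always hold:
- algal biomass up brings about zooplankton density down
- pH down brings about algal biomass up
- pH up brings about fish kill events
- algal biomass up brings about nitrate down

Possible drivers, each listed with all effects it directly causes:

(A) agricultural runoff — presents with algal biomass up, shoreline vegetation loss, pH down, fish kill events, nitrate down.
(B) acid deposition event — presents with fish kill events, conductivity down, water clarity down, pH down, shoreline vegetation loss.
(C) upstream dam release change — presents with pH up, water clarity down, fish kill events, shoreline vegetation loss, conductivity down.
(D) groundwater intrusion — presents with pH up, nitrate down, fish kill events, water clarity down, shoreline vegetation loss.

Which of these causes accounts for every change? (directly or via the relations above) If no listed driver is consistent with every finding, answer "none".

B

Testing each hypothesis:
(A) agricultural runoff — does not account for water clarity down
(B) acid deposition event — accounts for every observation (nitrate down through pH down → algal biomass up → nitrate down)
(C) upstream dam release change — does not account for nitrate down, algal biomass up
(D) groundwater intrusion — does not account for algal biomass up
(B) alone accounts for all the evidence.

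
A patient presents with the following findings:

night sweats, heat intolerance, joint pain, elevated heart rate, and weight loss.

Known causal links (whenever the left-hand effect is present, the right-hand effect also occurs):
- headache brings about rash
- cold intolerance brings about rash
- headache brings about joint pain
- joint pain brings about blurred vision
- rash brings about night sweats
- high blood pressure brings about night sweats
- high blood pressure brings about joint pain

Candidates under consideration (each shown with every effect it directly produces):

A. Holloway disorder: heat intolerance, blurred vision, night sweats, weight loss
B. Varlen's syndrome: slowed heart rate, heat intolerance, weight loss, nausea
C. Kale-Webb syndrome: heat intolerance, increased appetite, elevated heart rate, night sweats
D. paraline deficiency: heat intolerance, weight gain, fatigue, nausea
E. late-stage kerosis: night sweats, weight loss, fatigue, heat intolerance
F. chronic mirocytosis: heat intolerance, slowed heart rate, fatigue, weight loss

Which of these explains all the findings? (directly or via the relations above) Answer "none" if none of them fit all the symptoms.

Testing each hypothesis:
(A) Holloway disorder — night sweats +; heat intolerance +; joint pain -; elevated heart rate -; weight loss +
(B) Varlen's syndrome — night sweats -; heat intolerance +; joint pain -; elevated heart rate -; weight loss +
(C) Kale-Webb syndrome — night sweats +; heat intolerance +; joint pain -; elevated heart rate +; weight loss -
(D) paraline deficiency — night sweats -; heat intolerance +; joint pain -; elevated heart rate -; weight loss -
(E) late-stage kerosis — night sweats +; heat intolerance +; joint pain -; elevated heart rate -; weight loss +
(F) chronic mirocytosis — night sweats -; heat intolerance +; joint pain -; elevated heart rate -; weight loss +
No candidate is consistent with all observations.

none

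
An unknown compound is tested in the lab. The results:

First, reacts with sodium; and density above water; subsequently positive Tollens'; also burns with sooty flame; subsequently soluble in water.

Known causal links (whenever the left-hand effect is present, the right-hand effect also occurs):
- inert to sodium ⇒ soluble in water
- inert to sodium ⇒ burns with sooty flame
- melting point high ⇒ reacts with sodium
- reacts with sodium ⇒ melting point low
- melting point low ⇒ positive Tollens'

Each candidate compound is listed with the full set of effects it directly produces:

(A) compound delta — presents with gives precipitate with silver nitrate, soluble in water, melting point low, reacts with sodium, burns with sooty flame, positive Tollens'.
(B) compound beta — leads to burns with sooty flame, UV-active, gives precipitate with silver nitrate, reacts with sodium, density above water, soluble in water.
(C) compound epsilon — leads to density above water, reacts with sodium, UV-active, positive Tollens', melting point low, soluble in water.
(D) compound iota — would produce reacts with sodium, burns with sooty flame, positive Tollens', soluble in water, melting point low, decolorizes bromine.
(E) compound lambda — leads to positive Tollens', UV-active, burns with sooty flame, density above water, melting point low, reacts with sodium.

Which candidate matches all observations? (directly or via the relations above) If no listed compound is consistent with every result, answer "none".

B

For each candidate, compare predicted effects to what was observed:
(A) compound delta — does not account for density above water
(B) compound beta — reacts with sodium ✓; density above water ✓; positive Tollens' ✓ (through reacts with sodium → melting point low → positive Tollens'); burns with sooty flame ✓; soluble in water ✓
(C) compound epsilon — does not account for burns with sooty flame
(D) compound iota — reacts with sodium ✓; density above water ✗; positive Tollens' ✓; burns with sooty flame ✓; soluble in water ✓
(E) compound lambda — reacts with sodium ✓; density above water ✓; positive Tollens' ✓; burns with sooty flame ✓; soluble in water ✗
(B) alone accounts for all the evidence.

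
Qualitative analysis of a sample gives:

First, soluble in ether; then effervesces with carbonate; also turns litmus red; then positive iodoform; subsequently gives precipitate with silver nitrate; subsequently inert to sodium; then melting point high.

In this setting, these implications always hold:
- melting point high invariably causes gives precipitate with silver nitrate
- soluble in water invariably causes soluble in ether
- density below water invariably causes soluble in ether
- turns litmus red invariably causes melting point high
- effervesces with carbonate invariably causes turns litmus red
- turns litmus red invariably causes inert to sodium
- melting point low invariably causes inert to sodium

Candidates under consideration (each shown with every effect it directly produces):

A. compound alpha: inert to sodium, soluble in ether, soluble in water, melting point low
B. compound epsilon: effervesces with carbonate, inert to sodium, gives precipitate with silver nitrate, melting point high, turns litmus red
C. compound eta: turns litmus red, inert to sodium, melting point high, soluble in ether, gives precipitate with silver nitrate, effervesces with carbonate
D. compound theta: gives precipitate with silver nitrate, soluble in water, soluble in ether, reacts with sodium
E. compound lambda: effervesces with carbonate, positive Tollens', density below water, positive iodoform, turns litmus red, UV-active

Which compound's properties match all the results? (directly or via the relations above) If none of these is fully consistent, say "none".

E

Per-candidate check:
(A) compound alpha — fails on effervesces with carbonate, turns litmus red, positive iodoform, gives precipitate with silver nitrate, melting point high (predicts melting point low, not melting point high)
(B) compound epsilon — does not account for soluble in ether, positive iodoform
(C) compound eta — does not account for positive iodoform
(D) compound theta — fails on effervesces with carbonate, turns litmus red, positive iodoform, inert to sodium, melting point high (predicts reacts with sodium, not inert to sodium)
(E) compound lambda — soluble in ether ✓ (by density below water → soluble in ether); effervesces with carbonate ✓; turns litmus red ✓; positive iodoform ✓; gives precipitate with silver nitrate ✓ (by turns litmus red → melting point high → gives precipitate with silver nitrate); inert to sodium ✓ (by turns litmus red → inert to sodium); melting point high ✓ (by turns litmus red → melting point high)
(E) is the only candidate with no mismatches.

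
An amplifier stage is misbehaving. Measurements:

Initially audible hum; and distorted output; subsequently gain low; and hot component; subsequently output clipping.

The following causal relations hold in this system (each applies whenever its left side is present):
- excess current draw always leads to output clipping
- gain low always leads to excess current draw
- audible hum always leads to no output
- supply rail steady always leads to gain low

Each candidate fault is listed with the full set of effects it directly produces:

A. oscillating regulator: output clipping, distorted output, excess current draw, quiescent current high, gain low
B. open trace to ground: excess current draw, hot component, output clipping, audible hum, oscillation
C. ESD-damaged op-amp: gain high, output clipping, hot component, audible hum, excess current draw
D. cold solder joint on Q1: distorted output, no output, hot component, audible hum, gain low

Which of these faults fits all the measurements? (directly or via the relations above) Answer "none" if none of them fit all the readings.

D

Per-candidate check:
(A) oscillating regulator — does not account for audible hum, hot component
(B) open trace to ground — does not account for distorted output, gain low
(C) ESD-damaged op-amp — audible hum +; distorted output -; gain low -; hot component +; output clipping +
(D) cold solder joint on Q1 — audible hum +; distorted output +; gain low +; hot component +; output clipping + (via gain low → excess current draw → output clipping)
(D) is the only candidate with no mismatches.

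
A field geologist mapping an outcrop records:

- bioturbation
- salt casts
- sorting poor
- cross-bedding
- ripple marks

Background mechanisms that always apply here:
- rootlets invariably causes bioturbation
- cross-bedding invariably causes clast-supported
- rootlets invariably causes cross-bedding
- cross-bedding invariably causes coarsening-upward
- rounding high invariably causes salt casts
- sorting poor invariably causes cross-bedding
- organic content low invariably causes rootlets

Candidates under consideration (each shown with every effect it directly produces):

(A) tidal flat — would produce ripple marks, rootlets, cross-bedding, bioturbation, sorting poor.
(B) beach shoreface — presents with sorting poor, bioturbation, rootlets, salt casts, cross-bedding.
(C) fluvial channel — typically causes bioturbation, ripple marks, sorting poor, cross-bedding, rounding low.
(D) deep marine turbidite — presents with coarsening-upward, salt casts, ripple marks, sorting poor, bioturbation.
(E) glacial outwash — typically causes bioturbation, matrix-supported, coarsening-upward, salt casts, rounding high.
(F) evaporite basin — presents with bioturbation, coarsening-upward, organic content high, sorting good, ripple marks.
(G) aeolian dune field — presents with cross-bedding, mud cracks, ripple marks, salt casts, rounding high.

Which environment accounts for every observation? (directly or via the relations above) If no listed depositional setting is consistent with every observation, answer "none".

Per-candidate check:
(A) tidal flat — does not account for salt casts
(B) beach shoreface — does not account for ripple marks
(C) fluvial channel — bioturbation ✓; salt casts ✗; sorting poor ✓; cross-bedding ✓; ripple marks ✓
(D) deep marine turbidite — bioturbation ✓; salt casts ✓; sorting poor ✓; cross-bedding ✓ (via sorting poor → cross-bedding); ripple marks ✓
(E) glacial outwash — bioturbation ✓; salt casts ✓; sorting poor ✗; cross-bedding ✗; ripple marks ✗
(F) evaporite basin — fails on salt casts, sorting poor, cross-bedding (predicts sorting good, not sorting poor)
(G) aeolian dune field — bioturbation ✗; salt casts ✓; sorting poor ✗; cross-bedding ✓; ripple marks ✓
(D) alone accounts for all the evidence.

D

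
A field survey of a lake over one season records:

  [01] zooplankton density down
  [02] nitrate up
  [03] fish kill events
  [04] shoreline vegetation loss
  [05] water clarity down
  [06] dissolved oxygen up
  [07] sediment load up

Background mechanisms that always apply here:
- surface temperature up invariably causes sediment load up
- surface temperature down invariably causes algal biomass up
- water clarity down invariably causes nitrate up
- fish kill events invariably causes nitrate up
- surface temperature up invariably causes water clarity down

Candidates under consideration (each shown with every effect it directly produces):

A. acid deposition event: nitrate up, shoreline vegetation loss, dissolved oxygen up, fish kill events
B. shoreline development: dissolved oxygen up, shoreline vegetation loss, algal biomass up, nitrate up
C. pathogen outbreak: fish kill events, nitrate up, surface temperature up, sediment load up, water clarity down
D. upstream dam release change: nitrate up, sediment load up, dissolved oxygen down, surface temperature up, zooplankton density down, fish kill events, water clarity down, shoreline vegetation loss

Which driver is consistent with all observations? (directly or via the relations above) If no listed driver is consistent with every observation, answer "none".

Per-candidate check:
(A) acid deposition event — does not account for zooplankton density down, water clarity down, sediment load up
(B) shoreline development — zooplankton density down ✗; nitrate up ✓; fish kill events ✗; shoreline vegetation loss ✓; water clarity down ✗; dissolved oxygen up ✓; sediment load up ✗
(C) pathogen outbreak — does not account for zooplankton density down, shoreline vegetation loss, dissolved oxygen up
(D) upstream dam release change — fails on dissolved oxygen up (predicts dissolved oxygen down, not dissolved oxygen up)
None of the listed candidates fits everything.

none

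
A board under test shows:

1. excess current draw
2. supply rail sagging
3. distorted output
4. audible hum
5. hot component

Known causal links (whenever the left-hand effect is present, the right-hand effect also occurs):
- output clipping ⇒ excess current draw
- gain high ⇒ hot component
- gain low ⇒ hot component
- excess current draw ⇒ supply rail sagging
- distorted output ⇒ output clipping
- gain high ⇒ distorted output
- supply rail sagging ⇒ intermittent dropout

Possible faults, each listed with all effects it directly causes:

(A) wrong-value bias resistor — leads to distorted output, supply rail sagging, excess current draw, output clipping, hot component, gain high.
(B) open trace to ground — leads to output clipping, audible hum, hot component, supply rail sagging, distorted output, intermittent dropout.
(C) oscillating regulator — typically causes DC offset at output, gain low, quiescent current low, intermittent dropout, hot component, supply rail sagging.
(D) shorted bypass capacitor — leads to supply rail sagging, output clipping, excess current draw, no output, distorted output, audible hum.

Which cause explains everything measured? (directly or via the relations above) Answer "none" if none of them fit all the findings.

For each candidate, compare predicted effects to what was observed:
(A) wrong-value bias resistor — excess current draw ✓; supply rail sagging ✓; distorted output ✓; audible hum ✗; hot component ✓
(B) open trace to ground — accounts for every observation (excess current draw via output clipping → excess current draw)
(C) oscillating regulator — excess current draw ✗; supply rail sagging ✓; distorted output ✗; audible hum ✗; hot component ✓
(D) shorted bypass capacitor — does not account for hot component
(B) alone accounts for all the evidence.

B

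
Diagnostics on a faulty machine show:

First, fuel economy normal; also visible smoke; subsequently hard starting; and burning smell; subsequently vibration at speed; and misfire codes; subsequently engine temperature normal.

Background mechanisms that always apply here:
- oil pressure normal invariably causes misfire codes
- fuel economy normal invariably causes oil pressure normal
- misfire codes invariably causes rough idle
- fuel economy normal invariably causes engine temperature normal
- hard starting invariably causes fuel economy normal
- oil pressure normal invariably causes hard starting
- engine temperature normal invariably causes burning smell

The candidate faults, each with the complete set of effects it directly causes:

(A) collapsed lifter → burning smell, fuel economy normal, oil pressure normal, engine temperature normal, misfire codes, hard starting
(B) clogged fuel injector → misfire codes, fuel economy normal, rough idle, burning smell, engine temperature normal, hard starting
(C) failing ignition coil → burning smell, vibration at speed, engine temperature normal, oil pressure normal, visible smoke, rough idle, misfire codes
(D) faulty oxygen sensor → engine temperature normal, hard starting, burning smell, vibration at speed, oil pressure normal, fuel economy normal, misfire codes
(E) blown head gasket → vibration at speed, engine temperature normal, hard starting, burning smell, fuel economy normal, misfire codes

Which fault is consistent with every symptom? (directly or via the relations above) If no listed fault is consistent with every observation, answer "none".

C

Checking each candidate against the observations:
(A) collapsed lifter — fuel economy normal +; visible smoke -; hard starting +; burning smell +; vibration at speed -; misfire codes +; engine temperature normal +
(B) clogged fuel injector — does not account for visible smoke, vibration at speed
(C) failing ignition coil — accounts for every observation (fuel economy normal by oil pressure normal → hard starting → fuel economy normal)
(D) faulty oxygen sensor — fuel economy normal +; visible smoke -; hard starting +; burning smell +; vibration at speed +; misfire codes +; engine temperature normal +
(E) blown head gasket — fuel economy normal +; visible smoke -; hard starting +; burning smell +; vibration at speed +; misfire codes +; engine temperature normal +
(C) alone accounts for all the evidence.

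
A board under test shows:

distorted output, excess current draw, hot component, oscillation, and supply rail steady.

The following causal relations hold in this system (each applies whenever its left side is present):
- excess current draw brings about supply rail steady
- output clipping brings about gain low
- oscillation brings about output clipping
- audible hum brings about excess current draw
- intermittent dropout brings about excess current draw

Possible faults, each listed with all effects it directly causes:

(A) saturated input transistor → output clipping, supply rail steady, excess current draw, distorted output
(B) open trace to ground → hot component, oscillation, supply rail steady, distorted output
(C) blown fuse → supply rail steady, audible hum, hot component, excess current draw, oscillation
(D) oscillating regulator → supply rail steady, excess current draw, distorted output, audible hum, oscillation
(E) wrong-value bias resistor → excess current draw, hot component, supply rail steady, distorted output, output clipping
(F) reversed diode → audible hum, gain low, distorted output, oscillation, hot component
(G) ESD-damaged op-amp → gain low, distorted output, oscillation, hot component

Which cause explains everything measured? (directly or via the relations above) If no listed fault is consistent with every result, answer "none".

F

For each candidate, compare predicted effects to what was observed:
(A) saturated input transistor — distorted output ✓; excess current draw ✓; hot component ✗; oscillation ✗; supply rail steady ✓
(B) open trace to ground — distorted output ✓; excess current draw ✗; hot component ✓; oscillation ✓; supply rail steady ✓
(C) blown fuse — distorted output ✗; excess current draw ✓; hot component ✓; oscillation ✓; supply rail steady ✓
(D) oscillating regulator — does not account for hot component
(E) wrong-value bias resistor — does not account for oscillation
(F) reversed diode — distorted output ✓; excess current draw ✓ (by audible hum → excess current draw); hot component ✓; oscillation ✓; supply rail steady ✓ (by audible hum → excess current draw → supply rail steady)
(G) ESD-damaged op-amp — does not account for excess current draw, supply rail steady
Only (F) is consistent with every observation.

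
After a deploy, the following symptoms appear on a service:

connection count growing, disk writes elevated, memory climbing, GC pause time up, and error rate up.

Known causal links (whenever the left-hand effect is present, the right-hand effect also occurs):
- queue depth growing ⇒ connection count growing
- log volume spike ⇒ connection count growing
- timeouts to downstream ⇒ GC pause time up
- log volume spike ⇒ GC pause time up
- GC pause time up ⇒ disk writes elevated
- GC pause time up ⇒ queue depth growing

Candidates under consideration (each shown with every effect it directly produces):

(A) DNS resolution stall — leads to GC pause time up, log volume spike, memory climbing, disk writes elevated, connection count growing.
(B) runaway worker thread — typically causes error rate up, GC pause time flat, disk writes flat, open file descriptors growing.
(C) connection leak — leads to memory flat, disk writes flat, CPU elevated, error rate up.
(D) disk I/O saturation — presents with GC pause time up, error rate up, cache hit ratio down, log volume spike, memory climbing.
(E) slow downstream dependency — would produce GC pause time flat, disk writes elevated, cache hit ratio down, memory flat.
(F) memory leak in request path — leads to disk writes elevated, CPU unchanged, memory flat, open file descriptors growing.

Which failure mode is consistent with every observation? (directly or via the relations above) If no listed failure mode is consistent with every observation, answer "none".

D

Per-candidate check:
(A) DNS resolution stall — does not account for error rate up
(B) runaway worker thread — connection count growing miss; disk writes elevated miss; memory climbing miss; GC pause time up miss; error rate up match
(C) connection leak — connection count growing miss; disk writes elevated miss; memory climbing miss; GC pause time up miss; error rate up match
(D) disk I/O saturation — connection count growing match (through log volume spike → connection count growing); disk writes elevated match (through GC pause time up → disk writes elevated); memory climbing match; GC pause time up match; error rate up match
(E) slow downstream dependency — fails on connection count growing, memory climbing, GC pause time up, error rate up (predicts memory flat, not memory climbing; predicts GC pause time flat, not GC pause time up)
(F) memory leak in request path — connection count growing miss; disk writes elevated match; memory climbing miss; GC pause time up miss; error rate up miss
(D) alone accounts for all the evidence.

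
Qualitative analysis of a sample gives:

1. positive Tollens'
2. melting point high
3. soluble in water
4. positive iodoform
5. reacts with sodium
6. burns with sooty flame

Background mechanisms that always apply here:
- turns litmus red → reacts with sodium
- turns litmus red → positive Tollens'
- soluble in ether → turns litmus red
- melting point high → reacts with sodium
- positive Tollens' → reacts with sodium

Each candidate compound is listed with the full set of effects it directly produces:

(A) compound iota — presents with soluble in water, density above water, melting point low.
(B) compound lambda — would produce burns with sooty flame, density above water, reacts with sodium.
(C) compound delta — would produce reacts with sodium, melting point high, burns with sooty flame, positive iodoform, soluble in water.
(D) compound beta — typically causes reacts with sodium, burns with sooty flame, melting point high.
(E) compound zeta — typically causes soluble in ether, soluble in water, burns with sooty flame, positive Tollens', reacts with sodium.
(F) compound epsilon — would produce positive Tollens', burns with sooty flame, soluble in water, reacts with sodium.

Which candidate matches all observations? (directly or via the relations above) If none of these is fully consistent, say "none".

For each candidate, compare predicted effects to what was observed:
(A) compound iota — fails on positive Tollens', melting point high, positive iodoform, reacts with sodium, burns with sooty flame (predicts melting point low, not melting point high)
(B) compound lambda — does not account for positive Tollens', melting point high, soluble in water, positive iodoform
(C) compound delta — positive Tollens' NO; melting point high yes; soluble in water yes; positive iodoform yes; reacts with sodium yes; burns with sooty flame yes
(D) compound beta — does not account for positive Tollens', soluble in water, positive iodoform
(E) compound zeta — does not account for melting point high, positive iodoform
(F) compound epsilon — does not account for melting point high, positive iodoform
None of the listed candidates fits everything.

none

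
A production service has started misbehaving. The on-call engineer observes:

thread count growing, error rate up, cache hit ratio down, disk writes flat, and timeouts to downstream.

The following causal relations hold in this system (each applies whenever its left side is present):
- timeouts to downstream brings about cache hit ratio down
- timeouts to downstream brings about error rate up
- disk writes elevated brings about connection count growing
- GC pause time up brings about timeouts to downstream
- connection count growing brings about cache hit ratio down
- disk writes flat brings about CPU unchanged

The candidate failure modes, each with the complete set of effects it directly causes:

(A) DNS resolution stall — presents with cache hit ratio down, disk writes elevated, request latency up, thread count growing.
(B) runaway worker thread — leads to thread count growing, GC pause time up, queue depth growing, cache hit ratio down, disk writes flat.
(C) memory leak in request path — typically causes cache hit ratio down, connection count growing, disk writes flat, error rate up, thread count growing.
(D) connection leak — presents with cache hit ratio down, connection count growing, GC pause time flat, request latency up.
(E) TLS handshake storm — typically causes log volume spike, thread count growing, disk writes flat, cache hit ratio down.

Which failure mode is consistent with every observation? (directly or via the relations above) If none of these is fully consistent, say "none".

For each candidate, compare predicted effects to what was observed:
(A) DNS resolution stall — thread count growing yes; error rate up NO; cache hit ratio down yes; disk writes flat NO; timeouts to downstream NO
(B) runaway worker thread — thread count growing yes; error rate up yes (by GC pause time up → timeouts to downstream → error rate up); cache hit ratio down yes; disk writes flat yes; timeouts to downstream yes (by GC pause time up → timeouts to downstream)
(C) memory leak in request path — does not account for timeouts to downstream
(D) connection leak — thread count growing NO; error rate up NO; cache hit ratio down yes; disk writes flat NO; timeouts to downstream NO
(E) TLS handshake storm — does not account for error rate up, timeouts to downstream
(B) alone accounts for all the evidence.

B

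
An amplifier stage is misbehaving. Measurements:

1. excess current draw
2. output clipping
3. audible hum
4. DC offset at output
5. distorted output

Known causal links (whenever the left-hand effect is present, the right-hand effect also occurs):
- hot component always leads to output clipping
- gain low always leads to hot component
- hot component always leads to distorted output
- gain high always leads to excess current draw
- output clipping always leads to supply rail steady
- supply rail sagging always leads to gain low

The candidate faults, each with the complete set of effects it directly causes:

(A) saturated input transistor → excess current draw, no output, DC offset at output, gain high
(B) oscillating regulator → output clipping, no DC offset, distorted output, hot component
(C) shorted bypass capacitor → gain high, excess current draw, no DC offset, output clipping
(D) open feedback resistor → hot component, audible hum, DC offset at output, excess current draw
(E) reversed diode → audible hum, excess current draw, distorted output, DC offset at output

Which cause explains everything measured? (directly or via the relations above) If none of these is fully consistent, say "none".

Checking each candidate against the observations:
(A) saturated input transistor — does not account for output clipping, audible hum, distorted output
(B) oscillating regulator — excess current draw -; output clipping +; audible hum -; DC offset at output -; distorted output +
(C) shorted bypass capacitor — excess current draw +; output clipping +; audible hum -; DC offset at output -; distorted output -
(D) open feedback resistor — accounts for every observation (output clipping by hot component → output clipping)
(E) reversed diode — excess current draw +; output clipping -; audible hum +; DC offset at output +; distorted output +
(D) is the only candidate with no mismatches.

D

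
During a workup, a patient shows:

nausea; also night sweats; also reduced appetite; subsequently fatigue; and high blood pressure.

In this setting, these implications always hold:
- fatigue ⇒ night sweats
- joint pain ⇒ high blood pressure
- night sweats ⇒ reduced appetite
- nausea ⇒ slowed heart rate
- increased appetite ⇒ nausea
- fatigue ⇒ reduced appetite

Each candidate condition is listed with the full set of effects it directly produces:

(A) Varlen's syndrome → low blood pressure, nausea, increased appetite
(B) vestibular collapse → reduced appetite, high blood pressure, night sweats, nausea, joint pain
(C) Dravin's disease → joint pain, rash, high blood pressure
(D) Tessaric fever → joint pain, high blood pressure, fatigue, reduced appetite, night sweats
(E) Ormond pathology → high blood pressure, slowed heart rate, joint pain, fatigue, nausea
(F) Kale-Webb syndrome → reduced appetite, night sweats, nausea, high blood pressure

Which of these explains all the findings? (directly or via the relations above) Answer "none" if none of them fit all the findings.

E

Checking each candidate against the observations:
(A) Varlen's syndrome — fails on night sweats, reduced appetite, fatigue, high blood pressure (predicts increased appetite, not reduced appetite; predicts low blood pressure, not high blood pressure)
(B) vestibular collapse — does not account for fatigue
(C) Dravin's disease — nausea ✗; night sweats ✗; reduced appetite ✗; fatigue ✗; high blood pressure ✓
(D) Tessaric fever — nausea ✗; night sweats ✓; reduced appetite ✓; fatigue ✓; high blood pressure ✓
(E) Ormond pathology — nausea ✓; night sweats ✓ (by fatigue → night sweats); reduced appetite ✓ (by fatigue → reduced appetite); fatigue ✓; high blood pressure ✓
(F) Kale-Webb syndrome — nausea ✓; night sweats ✓; reduced appetite ✓; fatigue ✗; high blood pressure ✓
(E) alone accounts for all the evidence.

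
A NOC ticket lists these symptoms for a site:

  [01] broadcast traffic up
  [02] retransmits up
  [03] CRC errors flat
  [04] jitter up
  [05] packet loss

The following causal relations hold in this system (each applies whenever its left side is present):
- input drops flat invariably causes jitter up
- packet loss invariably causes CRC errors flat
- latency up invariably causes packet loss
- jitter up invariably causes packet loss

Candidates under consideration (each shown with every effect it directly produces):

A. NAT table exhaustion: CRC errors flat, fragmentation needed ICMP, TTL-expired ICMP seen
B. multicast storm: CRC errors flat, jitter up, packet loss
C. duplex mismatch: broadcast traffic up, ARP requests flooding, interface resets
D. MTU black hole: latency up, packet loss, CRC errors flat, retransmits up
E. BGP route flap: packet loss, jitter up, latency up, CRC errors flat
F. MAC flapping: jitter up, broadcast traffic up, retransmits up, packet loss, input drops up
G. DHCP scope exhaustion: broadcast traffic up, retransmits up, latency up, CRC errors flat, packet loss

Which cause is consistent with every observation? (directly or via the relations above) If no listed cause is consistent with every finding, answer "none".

For each candidate, compare predicted effects to what was observed:
(A) NAT table exhaustion — broadcast traffic up ✗; retransmits up ✗; CRC errors flat ✓; jitter up ✗; packet loss ✗
(B) multicast storm — broadcast traffic up ✗; retransmits up ✗; CRC errors flat ✓; jitter up ✓; packet loss ✓
(C) duplex mismatch — does not account for retransmits up, CRC errors flat, jitter up, packet loss
(D) MTU black hole — broadcast traffic up ✗; retransmits up ✓; CRC errors flat ✓; jitter up ✗; packet loss ✓
(E) BGP route flap — does not account for broadcast traffic up, retransmits up
(F) MAC flapping — accounts for every observation (CRC errors flat via packet loss → CRC errors flat)
(G) DHCP scope exhaustion — broadcast traffic up ✓; retransmits up ✓; CRC errors flat ✓; jitter up ✗; packet loss ✓
(F) alone accounts for all the evidence.

F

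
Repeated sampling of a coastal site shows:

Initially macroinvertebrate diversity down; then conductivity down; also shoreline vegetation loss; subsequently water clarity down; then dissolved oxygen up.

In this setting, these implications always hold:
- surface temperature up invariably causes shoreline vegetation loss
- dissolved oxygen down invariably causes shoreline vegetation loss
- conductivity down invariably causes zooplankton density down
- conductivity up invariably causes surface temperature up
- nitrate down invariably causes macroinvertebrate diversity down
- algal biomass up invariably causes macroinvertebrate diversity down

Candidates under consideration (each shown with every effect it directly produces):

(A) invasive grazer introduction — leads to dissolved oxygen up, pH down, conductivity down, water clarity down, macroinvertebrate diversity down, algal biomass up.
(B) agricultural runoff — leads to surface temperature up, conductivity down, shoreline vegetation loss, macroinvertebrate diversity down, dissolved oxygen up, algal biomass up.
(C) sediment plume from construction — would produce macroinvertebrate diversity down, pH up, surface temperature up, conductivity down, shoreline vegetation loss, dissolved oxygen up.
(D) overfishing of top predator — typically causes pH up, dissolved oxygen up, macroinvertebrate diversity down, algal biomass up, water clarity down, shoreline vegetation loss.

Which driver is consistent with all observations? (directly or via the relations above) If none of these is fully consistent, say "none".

For each candidate, compare predicted effects to what was observed:
(A) invasive grazer introduction — macroinvertebrate diversity down match; conductivity down match; shoreline vegetation loss miss; water clarity down match; dissolved oxygen up match
(B) agricultural runoff — macroinvertebrate diversity down match; conductivity down match; shoreline vegetation loss match; water clarity down miss; dissolved oxygen up match
(C) sediment plume from construction — does not account for water clarity down
(D) overfishing of top predator — does not account for conductivity down
None of the listed candidates fits everything.

none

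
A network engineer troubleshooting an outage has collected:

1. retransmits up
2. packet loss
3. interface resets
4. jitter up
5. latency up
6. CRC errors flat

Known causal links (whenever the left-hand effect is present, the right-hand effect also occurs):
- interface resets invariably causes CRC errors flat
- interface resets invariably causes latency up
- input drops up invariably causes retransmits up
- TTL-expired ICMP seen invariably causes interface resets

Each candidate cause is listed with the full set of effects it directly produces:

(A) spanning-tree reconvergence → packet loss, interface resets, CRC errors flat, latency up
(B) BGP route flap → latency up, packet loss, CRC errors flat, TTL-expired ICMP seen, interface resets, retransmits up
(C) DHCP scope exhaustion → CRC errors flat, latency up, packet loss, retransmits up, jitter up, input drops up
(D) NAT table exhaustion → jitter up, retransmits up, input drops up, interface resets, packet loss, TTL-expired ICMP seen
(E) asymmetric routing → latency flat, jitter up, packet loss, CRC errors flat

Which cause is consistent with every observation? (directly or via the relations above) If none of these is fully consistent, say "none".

D

For each candidate, compare predicted effects to what was observed:
(A) spanning-tree reconvergence — retransmits up miss; packet loss match; interface resets match; jitter up miss; latency up match; CRC errors flat match
(B) BGP route flap — retransmits up match; packet loss match; interface resets match; jitter up miss; latency up match; CRC errors flat match
(C) DHCP scope exhaustion — retransmits up match; packet loss match; interface resets miss; jitter up match; latency up match; CRC errors flat match
(D) NAT table exhaustion — retransmits up match; packet loss match; interface resets match; jitter up match; latency up match (through interface resets → latency up); CRC errors flat match (through interface resets → CRC errors flat)
(E) asymmetric routing — retransmits up miss; packet loss match; interface resets miss; jitter up match; latency up miss; CRC errors flat match
(D) alone accounts for all the evidence.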